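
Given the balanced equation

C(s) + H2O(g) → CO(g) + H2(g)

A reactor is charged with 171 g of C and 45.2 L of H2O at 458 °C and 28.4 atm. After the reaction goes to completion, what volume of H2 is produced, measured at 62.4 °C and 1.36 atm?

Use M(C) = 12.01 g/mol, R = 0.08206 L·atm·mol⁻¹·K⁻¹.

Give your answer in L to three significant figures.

288 L

n(C) = 171 / 12.01 = 14.24 mol
n(H2O) = PV/RT = (28.4 × 45.2) / (0.08206 × 731.15) = 21.40 mol
For 14.24 mol C, stoichiometry requires (1/1) × 14.24 = 14.24 mol H2O; 21.40 mol is available, so C is limiting.
n(H2) = (1/1) × 14.24 = 14.24 mol
V(H2) = nRT/P = 14.24 × 0.08206 × 335.55 / 1.36 = 288.3 L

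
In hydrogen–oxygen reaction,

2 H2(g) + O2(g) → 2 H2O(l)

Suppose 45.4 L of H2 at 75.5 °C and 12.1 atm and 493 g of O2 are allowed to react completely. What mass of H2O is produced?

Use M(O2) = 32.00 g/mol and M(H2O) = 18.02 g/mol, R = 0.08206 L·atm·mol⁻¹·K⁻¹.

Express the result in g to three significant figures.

346 g

n(H2) = PV/RT = (12.1 × 45.4) / (0.08206 × 348.65) = 19.20 mol
n(O2) = 493 / 32.00 = 15.41 mol
For 19.20 mol H2, stoichiometry requires (1/2) × 19.20 = 9.600 mol O2; 15.41 mol is available, so H2 is limiting.
n(H2O) = (2/2) × 19.20 = 19.20 mol
m(H2O) = 19.20 × 18.02 = 346.0 g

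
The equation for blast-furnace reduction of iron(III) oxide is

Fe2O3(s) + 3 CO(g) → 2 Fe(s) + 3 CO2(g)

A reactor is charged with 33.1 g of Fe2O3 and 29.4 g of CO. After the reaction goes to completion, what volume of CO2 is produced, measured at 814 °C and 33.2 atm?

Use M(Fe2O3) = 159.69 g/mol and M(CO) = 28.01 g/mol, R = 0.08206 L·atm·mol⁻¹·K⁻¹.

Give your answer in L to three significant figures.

n(Fe2O3) = 33.1 / 159.69 = 0.2073 mol
n(CO) = 29.4 / 28.01 = 1.050 mol
For 0.2073 mol Fe2O3, stoichiometry requires (3/1) × 0.2073 = 0.6219 mol CO; 1.050 mol is available, so Fe2O3 is limiting.
n(CO2) = (3/1) × 0.2073 = 0.6219 mol
V(CO2) = nRT/P = 0.6219 × 0.08206 × 1087.15 / 33.2 = 1.671 L

1.67 L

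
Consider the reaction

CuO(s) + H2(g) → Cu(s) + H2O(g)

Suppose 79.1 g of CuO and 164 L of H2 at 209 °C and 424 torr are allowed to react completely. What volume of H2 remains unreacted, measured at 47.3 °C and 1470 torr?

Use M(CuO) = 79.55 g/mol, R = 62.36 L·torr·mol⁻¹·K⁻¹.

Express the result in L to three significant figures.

n(CuO) = 79.1 / 79.55 = 0.9943 mol
n(H2) = PV/RT = (424 × 164) / (62.36 × 482.15) = 2.313 mol
For 0.9943 mol CuO, stoichiometry requires (1/1) × 0.9943 = 0.9943 mol H2; 2.313 mol is available, so CuO is limiting.
n(H2) consumed = (1/1) × 0.9943 = 0.9943 mol; remaining = 2.313 − 0.9943 = 1.319 mol
V(H2) = nRT/P = 1.319 × 62.36 × 320.45 / 1470 = 17.93 L

17.9 L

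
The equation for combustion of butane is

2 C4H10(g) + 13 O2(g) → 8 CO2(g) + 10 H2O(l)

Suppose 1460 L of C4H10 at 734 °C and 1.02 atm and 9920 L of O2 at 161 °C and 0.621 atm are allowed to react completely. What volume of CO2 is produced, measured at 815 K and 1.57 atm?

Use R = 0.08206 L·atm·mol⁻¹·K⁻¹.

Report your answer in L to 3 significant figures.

n(C4H10) = PV/RT = (1.02 × 1460) / (0.08206 × 1007.15) = 18.02 mol
n(O2) = PV/RT = (0.621 × 9920) / (0.08206 × 434.15) = 172.9 mol
For 18.02 mol C4H10, stoichiometry requires (13/2) × 18.02 = 117.1 mol O2; 172.9 mol is available, so C4H10 is limiting.
n(CO2) = (8/2) × 18.02 = 72.08 mol
V(CO2) = nRT/P = 72.08 × 0.08206 × 815 / 1.57 = 3070 L

3070 L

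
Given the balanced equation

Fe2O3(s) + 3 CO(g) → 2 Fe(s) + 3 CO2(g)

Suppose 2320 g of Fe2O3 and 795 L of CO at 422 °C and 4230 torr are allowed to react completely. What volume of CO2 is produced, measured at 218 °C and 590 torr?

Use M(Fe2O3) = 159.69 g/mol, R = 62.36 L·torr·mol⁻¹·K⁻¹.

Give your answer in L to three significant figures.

n(Fe2O3) = 2320 / 159.69 = 14.53 mol
n(CO) = PV/RT = (4230 × 795) / (62.36 × 695.15) = 77.58 mol
For 14.53 mol Fe2O3, stoichiometry requires (3/1) × 14.53 = 43.59 mol CO; 77.58 mol is available, so Fe2O3 is limiting.
n(CO2) = (3/1) × 14.53 = 43.59 mol
V(CO2) = nRT/P = 43.59 × 62.36 × 491.15 / 590 = 2263 L

2260 L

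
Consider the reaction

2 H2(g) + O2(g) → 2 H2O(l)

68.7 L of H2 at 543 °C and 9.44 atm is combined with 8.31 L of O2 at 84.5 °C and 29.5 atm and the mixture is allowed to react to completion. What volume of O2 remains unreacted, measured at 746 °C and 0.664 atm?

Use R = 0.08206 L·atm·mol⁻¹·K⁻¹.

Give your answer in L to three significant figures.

n(H2) = PV/RT = (9.44 × 68.7) / (0.08206 × 816.15) = 9.683 mol
n(O2) = PV/RT = (29.5 × 8.31) / (0.08206 × 357.65) = 8.353 mol
For 9.683 mol H2, stoichiometry requires (1/2) × 9.683 = 4.841 mol O2; 8.353 mol is available, so H2 is limiting.
n(O2) consumed = (1/2) × 9.683 = 4.841 mol; remaining = 8.353 − 4.841 = 3.512 mol
V(O2) = nRT/P = 3.512 × 0.08206 × 1019.15 / 0.664 = 442.3 L

442 L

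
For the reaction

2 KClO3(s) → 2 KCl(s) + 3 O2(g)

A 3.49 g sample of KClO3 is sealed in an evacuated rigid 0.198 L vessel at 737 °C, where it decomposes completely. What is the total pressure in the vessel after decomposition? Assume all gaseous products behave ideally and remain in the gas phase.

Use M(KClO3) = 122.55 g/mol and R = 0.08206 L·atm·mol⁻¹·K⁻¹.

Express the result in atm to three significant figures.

17.9 atm

n(KClO3) = 3.49 / 122.55 = 0.02848 mol
n(gas produced) = (3/2) × 0.02848 = 0.04272 mol
P = nRT/V = 0.04272 × 0.08206 × 1010.15 / 0.198 = 17.88 atm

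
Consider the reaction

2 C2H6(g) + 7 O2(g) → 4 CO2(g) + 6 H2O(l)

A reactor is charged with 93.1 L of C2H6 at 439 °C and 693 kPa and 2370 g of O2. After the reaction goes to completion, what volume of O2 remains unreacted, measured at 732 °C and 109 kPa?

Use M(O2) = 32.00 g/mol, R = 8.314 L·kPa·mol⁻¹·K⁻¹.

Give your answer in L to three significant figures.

2750 L

n(C2H6) = PV/RT = (693 × 93.1) / (8.314 × 712.15) = 10.90 mol
n(O2) = 2370 / 32.00 = 74.06 mol
For 10.90 mol C2H6, stoichiometry requires (7/2) × 10.90 = 38.15 mol O2; 74.06 mol is available, so C2H6 is limiting.
n(O2) consumed = (7/2) × 10.90 = 38.15 mol; remaining = 74.06 − 38.15 = 35.91 mol
V(O2) = nRT/P = 35.91 × 8.314 × 1005.15 / 109 = 2753 L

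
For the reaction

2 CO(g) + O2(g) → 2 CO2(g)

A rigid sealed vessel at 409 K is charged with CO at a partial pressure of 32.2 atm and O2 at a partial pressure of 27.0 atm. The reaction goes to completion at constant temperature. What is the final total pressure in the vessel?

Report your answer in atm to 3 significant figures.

Because the vessel is rigid and T is held at 409 K, work the stoichiometry in partial pressures (P_i = n_iRT/V).
P(O2) required for 32.2 atm of CO = (1/2) × 32.2 = 16.10 atm; available 27.0 atm, so CO is limiting.
P(O2) remaining = 27.0 − (1/2) × 32.2 = 10.90 atm
P(gaseous products) = (2)/2 × 32.2 = 32.20 atm
P_total at 409 K = 10.90 + 32.20 = 43.10 atm

43.1 atm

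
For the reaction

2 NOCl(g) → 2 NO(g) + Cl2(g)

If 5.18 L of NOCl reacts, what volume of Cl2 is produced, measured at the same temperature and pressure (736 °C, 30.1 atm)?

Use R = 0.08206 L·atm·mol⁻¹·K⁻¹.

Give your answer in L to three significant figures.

At constant T and P, gas volumes are in the mole ratio: V(Cl2) = (1/2) × 5.18 = 2.590 L

2.59 L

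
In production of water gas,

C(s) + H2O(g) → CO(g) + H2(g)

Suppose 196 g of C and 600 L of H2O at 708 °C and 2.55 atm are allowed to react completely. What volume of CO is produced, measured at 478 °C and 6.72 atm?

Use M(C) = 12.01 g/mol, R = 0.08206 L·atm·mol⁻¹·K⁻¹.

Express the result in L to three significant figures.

n(C) = 196 / 12.01 = 16.32 mol
n(H2O) = PV/RT = (2.55 × 600) / (0.08206 × 981.15) = 19.00 mol
For 16.32 mol C, stoichiometry requires (1/1) × 16.32 = 16.32 mol H2O; 19.00 mol is available, so C is limiting.
n(CO) = (1/1) × 16.32 = 16.32 mol
V(CO) = nRT/P = 16.32 × 0.08206 × 751.15 / 6.72 = 149.7 L

150 L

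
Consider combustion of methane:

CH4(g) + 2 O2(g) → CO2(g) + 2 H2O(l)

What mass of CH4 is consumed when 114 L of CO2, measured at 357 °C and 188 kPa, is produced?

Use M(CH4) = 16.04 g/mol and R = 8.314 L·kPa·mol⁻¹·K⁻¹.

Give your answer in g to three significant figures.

n(CO2) = PV/RT = (188 × 114) / (8.314 × 630.15) = 4.091 mol
n(CH4) = (1/1) × 4.091 = 4.091 mol
m(CH4) = 4.091 × 16.04 = 65.62 g

65.6 g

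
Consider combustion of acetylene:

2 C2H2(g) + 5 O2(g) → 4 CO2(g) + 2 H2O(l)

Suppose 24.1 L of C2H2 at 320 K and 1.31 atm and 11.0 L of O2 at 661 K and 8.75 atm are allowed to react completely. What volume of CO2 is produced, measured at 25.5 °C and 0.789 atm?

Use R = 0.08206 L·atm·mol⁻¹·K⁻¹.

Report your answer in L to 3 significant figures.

44.1 L

n(C2H2) = PV/RT = (1.31 × 24.1) / (0.08206 × 320) = 1.202 mol
n(O2) = PV/RT = (8.75 × 11.0) / (0.08206 × 661) = 1.774 mol
For 1.202 mol C2H2, stoichiometry requires (5/2) × 1.202 = 3.005 mol O2; 1.774 mol is available, so O2 is limiting.
n(CO2) = (4/5) × 1.774 = 1.419 mol
V(CO2) = nRT/P = 1.419 × 0.08206 × 298.65 / 0.789 = 44.08 L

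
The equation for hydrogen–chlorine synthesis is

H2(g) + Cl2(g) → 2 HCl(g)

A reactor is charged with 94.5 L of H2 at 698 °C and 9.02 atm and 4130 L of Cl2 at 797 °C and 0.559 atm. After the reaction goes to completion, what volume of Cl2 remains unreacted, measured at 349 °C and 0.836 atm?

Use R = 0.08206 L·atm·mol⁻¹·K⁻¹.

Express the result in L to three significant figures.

n(H2) = PV/RT = (9.02 × 94.5) / (0.08206 × 971.15) = 10.70 mol
n(Cl2) = PV/RT = (0.559 × 4130) / (0.08206 × 1070.15) = 26.29 mol
For 10.70 mol H2, stoichiometry requires (1/1) × 10.70 = 10.70 mol Cl2; 26.29 mol is available, so H2 is limiting.
n(Cl2) consumed = (1/1) × 10.70 = 10.70 mol; remaining = 26.29 − 10.70 = 15.59 mol
V(Cl2) = nRT/P = 15.59 × 0.08206 × 622.15 / 0.836 = 952.1 L

952 L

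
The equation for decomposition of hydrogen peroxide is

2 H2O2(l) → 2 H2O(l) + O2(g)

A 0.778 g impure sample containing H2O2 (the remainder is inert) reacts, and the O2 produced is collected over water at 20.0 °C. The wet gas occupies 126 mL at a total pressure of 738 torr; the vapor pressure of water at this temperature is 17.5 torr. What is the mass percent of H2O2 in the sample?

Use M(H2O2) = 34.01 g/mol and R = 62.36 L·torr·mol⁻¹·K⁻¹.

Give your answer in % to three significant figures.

43.4 %

P(O2) = 738 − 17.5 = 720.5 torr
n(O2) = PV/RT = (720.5 × 0.1260) / (62.36 × 293.15) = 0.004966 mol
n(H2O2) = (2/1) × 0.004966 = 0.009932 mol
m(H2O2) = 0.009932 × 34.01 = 0.3378 g
%H2O2 = 0.3378 / 0.778 × 100 = 43.42%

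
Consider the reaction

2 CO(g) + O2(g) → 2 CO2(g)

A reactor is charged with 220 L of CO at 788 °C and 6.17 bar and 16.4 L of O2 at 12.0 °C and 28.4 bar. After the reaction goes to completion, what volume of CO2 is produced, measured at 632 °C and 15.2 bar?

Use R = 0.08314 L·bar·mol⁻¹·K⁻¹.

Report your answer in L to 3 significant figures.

n(CO) = PV/RT = (6.17 × 220) / (0.08314 × 1061.15) = 15.39 mol
n(O2) = PV/RT = (28.4 × 16.4) / (0.08314 × 285.15) = 19.65 mol
For 15.39 mol CO, stoichiometry requires (1/2) × 15.39 = 7.695 mol O2; 19.65 mol is available, so CO is limiting.
n(CO2) = (2/2) × 15.39 = 15.39 mol
V(CO2) = nRT/P = 15.39 × 0.08314 × 905.15 / 15.2 = 76.19 L

76.2 L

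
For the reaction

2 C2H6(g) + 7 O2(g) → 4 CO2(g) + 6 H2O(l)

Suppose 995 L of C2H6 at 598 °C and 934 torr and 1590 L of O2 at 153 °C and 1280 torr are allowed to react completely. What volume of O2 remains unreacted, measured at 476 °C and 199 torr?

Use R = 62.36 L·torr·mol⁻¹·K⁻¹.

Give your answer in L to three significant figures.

n(C2H6) = PV/RT = (934 × 995) / (62.36 × 871.15) = 17.11 mol
n(O2) = PV/RT = (1280 × 1590) / (62.36 × 426.15) = 76.58 mol
For 17.11 mol C2H6, stoichiometry requires (7/2) × 17.11 = 59.88 mol O2; 76.58 mol is available, so C2H6 is limiting.
n(O2) consumed = (7/2) × 17.11 = 59.88 mol; remaining = 76.58 − 59.88 = 16.70 mol
V(O2) = nRT/P = 16.70 × 62.36 × 749.15 / 199 = 3920 L

3920 L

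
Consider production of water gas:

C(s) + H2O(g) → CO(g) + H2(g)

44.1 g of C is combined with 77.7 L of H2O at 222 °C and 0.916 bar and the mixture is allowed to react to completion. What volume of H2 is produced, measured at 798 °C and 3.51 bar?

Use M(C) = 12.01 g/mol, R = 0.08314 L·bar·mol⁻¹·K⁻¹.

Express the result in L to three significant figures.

n(C) = 44.1 / 12.01 = 3.672 mol
n(H2O) = PV/RT = (0.916 × 77.7) / (0.08314 × 495.15) = 1.729 mol
For 3.672 mol C, stoichiometry requires (1/1) × 3.672 = 3.672 mol H2O; 1.729 mol is available, so H2O is limiting.
n(H2) = (1/1) × 1.729 = 1.729 mol
V(H2) = nRT/P = 1.729 × 0.08314 × 1071.15 / 3.51 = 43.87 L

43.9 L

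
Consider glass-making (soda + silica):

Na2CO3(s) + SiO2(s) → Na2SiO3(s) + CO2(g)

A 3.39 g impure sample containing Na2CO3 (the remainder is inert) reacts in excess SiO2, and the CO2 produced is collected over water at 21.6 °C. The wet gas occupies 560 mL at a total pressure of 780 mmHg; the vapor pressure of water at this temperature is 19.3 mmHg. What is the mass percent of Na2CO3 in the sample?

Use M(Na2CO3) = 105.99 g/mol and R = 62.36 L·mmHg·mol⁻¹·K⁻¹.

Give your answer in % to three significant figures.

P(CO2) = 780 − 19.3 = 760.7 mmHg
n(CO2) = PV/RT = (760.7 × 0.5600) / (62.36 × 294.75) = 0.02318 mol
n(Na2CO3) = (1/1) × 0.02318 = 0.02318 mol
m(Na2CO3) = 0.02318 × 105.99 = 2.457 g
%Na2CO3 = 2.457 / 3.39 × 100 = 72.48%

72.5 %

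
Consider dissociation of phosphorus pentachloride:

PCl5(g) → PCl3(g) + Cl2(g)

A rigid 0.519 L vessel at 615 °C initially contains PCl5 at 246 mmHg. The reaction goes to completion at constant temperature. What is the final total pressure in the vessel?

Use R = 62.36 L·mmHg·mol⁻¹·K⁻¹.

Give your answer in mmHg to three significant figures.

492 mmHg

Rigid vessel, constant T ⇒ P scales with total gas moles (1 → 2).
P_final = (2/1) × 246 = 492.0 mmHg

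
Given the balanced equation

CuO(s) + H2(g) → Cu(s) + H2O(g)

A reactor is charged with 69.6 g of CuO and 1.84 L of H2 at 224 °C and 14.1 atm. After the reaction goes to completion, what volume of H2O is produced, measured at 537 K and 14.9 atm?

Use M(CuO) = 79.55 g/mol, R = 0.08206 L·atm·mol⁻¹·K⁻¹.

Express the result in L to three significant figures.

1.88 L

n(CuO) = 69.6 / 79.55 = 0.8749 mol
n(H2) = PV/RT = (14.1 × 1.84) / (0.08206 × 497.15) = 0.6359 mol
For 0.8749 mol CuO, stoichiometry requires (1/1) × 0.8749 = 0.8749 mol H2; 0.6359 mol is available, so H2 is limiting.
n(H2O) = (1/1) × 0.6359 = 0.6359 mol
V(H2O) = nRT/P = 0.6359 × 0.08206 × 537 / 14.9 = 1.881 L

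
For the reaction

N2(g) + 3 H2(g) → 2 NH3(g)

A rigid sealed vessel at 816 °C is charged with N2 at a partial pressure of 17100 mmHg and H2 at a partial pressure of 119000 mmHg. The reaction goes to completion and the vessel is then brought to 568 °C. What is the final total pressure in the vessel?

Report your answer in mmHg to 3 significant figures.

78700 mmHg

Because the vessel is rigid and T is held at 816 °C, work the stoichiometry in partial pressures (P_i = n_iRT/V).
P(H2) required for 17100 mmHg of N2 = (3/1) × 17100 = 51300 mmHg; available 119000 mmHg, so N2 is limiting.
P(H2) remaining = 119000 − (3/1) × 17100 = 67700 mmHg
P(gaseous products) = (2)/1 × 17100 = 34200 mmHg
P_total at 816 °C = 67700 + 34200 = 101900 mmHg
Scaling to 568 °C: P = 101900 × 841.15/1089.15 = 78700 mmHg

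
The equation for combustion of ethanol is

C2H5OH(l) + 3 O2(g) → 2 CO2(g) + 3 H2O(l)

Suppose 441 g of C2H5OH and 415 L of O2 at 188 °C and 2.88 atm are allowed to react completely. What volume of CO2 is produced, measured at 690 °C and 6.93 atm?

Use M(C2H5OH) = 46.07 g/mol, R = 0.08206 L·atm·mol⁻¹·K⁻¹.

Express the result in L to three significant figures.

n(C2H5OH) = 441 / 46.07 = 9.572 mol
n(O2) = PV/RT = (2.88 × 415) / (0.08206 × 461.15) = 31.58 mol
For 9.572 mol C2H5OH, stoichiometry requires (3/1) × 9.572 = 28.72 mol O2; 31.58 mol is available, so C2H5OH is limiting.
n(CO2) = (2/1) × 9.572 = 19.14 mol
V(CO2) = nRT/P = 19.14 × 0.08206 × 963.15 / 6.93 = 218.3 L

218 L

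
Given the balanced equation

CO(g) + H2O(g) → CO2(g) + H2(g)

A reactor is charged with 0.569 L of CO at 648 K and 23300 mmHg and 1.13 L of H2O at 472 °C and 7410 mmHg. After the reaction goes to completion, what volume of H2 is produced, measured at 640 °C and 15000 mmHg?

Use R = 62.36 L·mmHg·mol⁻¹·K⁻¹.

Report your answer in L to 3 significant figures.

n(CO) = PV/RT = (23300 × 0.569) / (62.36 × 648) = 0.3281 mol
n(H2O) = PV/RT = (7410 × 1.13) / (62.36 × 745.15) = 0.1802 mol
For 0.3281 mol CO, stoichiometry requires (1/1) × 0.3281 = 0.3281 mol H2O; 0.1802 mol is available, so H2O is limiting.
n(H2) = (1/1) × 0.1802 = 0.1802 mol
V(H2) = nRT/P = 0.1802 × 62.36 × 913.15 / 15000 = 0.6841 L

0.684 L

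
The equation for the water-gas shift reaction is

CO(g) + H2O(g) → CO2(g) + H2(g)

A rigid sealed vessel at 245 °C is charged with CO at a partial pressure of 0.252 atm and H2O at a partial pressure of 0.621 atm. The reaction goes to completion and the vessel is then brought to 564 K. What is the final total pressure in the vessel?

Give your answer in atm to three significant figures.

0.950 atm

Because the vessel is rigid and T is held at 245 °C, work the stoichiometry in partial pressures (P_i = n_iRT/V).
P(H2O) required for 0.252 atm of CO = (1/1) × 0.252 = 0.2520 atm; available 0.621 atm, so CO is limiting.
P(H2O) remaining = 0.621 − (1/1) × 0.252 = 0.3690 atm
P(gaseous products) = (1+1)/1 × 0.252 = 0.5040 atm
P_total at 245 °C = 0.3690 + 0.5040 = 0.8730 atm
Scaling to 564 K: P = 0.8730 × 564/518.15 = 0.9502 atm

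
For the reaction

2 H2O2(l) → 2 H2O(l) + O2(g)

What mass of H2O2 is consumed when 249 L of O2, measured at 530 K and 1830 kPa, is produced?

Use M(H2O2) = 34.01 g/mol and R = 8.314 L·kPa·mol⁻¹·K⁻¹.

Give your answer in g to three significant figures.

7030 g

n(O2) = PV/RT = (1830 × 249) / (8.314 × 530) = 103.4 mol
n(H2O2) = (2/1) × 103.4 = 206.8 mol
m(H2O2) = 206.8 × 34.01 = 7033 g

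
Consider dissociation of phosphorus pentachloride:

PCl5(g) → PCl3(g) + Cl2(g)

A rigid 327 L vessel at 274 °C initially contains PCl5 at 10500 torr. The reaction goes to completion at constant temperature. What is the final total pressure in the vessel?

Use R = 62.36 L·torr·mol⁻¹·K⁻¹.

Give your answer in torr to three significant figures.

Rigid vessel, constant T ⇒ P scales with total gas moles (1 → 2).
P_final = (2/1) × 10500 = 21000 torr

21000 torr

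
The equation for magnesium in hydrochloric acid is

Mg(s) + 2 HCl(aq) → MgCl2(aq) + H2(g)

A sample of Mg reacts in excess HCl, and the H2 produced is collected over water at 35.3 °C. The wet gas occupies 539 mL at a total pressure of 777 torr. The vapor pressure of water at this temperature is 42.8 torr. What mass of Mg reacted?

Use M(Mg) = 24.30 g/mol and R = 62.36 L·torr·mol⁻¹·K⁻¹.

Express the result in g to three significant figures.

0.500 g

P(H2) = 777 − 42.8 = 734.2 torr
n(H2) = PV/RT = (734.2 × 0.5390) / (62.36 × 308.45) = 0.02057 mol
n(Mg) = (1/1) × 0.02057 = 0.02057 mol
m(Mg) = 0.02057 × 24.30 = 0.4999 g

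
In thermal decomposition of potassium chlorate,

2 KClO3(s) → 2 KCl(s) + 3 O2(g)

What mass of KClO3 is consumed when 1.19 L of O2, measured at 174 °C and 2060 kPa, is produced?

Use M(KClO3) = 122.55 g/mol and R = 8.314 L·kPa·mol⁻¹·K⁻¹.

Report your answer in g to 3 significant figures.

53.9 g

n(O2) = PV/RT = (2060 × 1.19) / (8.314 × 447.15) = 0.6594 mol
n(KClO3) = (2/3) × 0.6594 = 0.4396 mol
m(KClO3) = 0.4396 × 122.55 = 53.87 g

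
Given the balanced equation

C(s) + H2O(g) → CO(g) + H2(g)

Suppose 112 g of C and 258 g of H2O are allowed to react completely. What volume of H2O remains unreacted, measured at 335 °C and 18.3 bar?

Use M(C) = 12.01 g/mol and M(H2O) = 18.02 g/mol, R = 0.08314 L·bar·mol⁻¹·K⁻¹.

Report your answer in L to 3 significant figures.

n(C) = 112 / 12.01 = 9.326 mol
n(H2O) = 258 / 18.02 = 14.32 mol
For 9.326 mol C, stoichiometry requires (1/1) × 9.326 = 9.326 mol H2O; 14.32 mol is available, so C is limiting.
n(H2O) consumed = (1/1) × 9.326 = 9.326 mol; remaining = 14.32 − 9.326 = 4.994 mol
V(H2O) = nRT/P = 4.994 × 0.08314 × 608.15 / 18.3 = 13.80 L

13.8 L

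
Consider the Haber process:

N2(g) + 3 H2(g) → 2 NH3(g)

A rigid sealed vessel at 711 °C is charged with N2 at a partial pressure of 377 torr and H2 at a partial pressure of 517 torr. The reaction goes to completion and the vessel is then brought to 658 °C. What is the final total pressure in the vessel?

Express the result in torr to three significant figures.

At constant V, partial pressures at 711 °C are proportional to moles, so apply stoichiometry directly to pressures.
P(H2) required for 377 torr of N2 = (3/1) × 377 = 1131 torr; available 517 torr, so H2 is limiting.
P(N2) remaining = 377 − (1/3) × 517 = 204.7 torr
P(gaseous products) = (2)/3 × 517 = 344.7 torr
P_total at 711 °C = 204.7 + 344.7 = 549.4 torr
Scaling to 658 °C: P = 549.4 × 931.15/984.15 = 519.8 torr

520 torr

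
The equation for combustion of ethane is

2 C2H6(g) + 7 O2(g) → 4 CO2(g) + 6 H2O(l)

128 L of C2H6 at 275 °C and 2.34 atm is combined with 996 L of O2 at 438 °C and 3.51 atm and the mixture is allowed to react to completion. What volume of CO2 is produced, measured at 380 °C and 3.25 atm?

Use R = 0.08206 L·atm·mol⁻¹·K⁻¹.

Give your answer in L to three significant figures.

n(C2H6) = PV/RT = (2.34 × 128) / (0.08206 × 548.15) = 6.659 mol
n(O2) = PV/RT = (3.51 × 996) / (0.08206 × 711.15) = 59.91 mol
For 6.659 mol C2H6, stoichiometry requires (7/2) × 6.659 = 23.31 mol O2; 59.91 mol is available, so C2H6 is limiting.
n(CO2) = (4/2) × 6.659 = 13.32 mol
V(CO2) = nRT/P = 13.32 × 0.08206 × 653.15 / 3.25 = 219.7 L

220 L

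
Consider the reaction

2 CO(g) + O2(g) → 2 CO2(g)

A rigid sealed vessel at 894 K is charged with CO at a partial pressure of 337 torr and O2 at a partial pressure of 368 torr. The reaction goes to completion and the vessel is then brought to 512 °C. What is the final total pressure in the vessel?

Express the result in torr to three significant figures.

With V and T fixed, P_i ∝ n_i, so the mole ratios apply directly to partial pressures at 894 K.
P(O2) required for 337 torr of CO = (1/2) × 337 = 168.5 torr; available 368 torr, so CO is limiting.
P(O2) remaining = 368 − (1/2) × 337 = 199.5 torr
P(gaseous products) = (2)/2 × 337 = 337.0 torr
P_total at 894 K = 199.5 + 337.0 = 536.5 torr
Scaling to 512 °C: P = 536.5 × 785.15/894 = 471.2 torr

471 torr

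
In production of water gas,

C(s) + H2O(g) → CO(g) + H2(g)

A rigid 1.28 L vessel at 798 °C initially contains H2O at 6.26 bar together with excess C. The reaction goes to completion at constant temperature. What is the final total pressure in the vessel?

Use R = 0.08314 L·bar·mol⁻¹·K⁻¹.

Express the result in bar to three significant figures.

12.5 bar

Since T and V are fixed, P_final/P_initial = n_final/n_initial = 2/1.
P_final = (2/1) × 6.26 = 12.52 bar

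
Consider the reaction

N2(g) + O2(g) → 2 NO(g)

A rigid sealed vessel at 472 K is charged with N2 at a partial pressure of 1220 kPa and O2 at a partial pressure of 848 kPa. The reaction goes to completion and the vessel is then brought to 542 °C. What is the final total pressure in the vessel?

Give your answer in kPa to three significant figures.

Because the vessel is rigid and T is held at 472 K, work the stoichiometry in partial pressures (P_i = n_iRT/V).
P(O2) required for 1220 kPa of N2 = (1/1) × 1220 = 1220 kPa; available 848 kPa, so O2 is limiting.
P(N2) remaining = 1220 − (1/1) × 848 = 372.0 kPa
P(gaseous products) = (2)/1 × 848 = 1696 kPa
P_total at 472 K = 372.0 + 1696 = 2068 kPa
Scaling to 542 °C: P = 2068 × 815.15/472 = 3571 kPa

3570 kPa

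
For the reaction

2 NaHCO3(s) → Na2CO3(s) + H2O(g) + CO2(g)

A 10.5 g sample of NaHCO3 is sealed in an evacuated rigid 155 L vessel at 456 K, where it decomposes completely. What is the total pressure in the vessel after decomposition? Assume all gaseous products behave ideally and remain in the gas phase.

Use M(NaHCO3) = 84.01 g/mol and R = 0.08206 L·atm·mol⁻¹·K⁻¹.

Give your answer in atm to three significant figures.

n(NaHCO3) = 10.5 / 84.01 = 0.1250 mol
n(gas produced) = (2/2) × 0.1250 = 0.1250 mol
P = nRT/V = 0.1250 × 0.08206 × 456 / 155 = 0.03018 atm

0.0302 atm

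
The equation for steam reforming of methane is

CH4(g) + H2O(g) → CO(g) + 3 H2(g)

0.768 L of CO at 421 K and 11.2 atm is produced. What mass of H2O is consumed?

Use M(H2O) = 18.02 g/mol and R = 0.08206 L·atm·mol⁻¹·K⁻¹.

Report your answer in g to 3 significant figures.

n(CO) = PV/RT = (11.2 × 0.768) / (0.08206 × 421) = 0.2490 mol
n(H2O) = (1/1) × 0.2490 = 0.2490 mol
m(H2O) = 0.2490 × 18.02 = 4.487 g

4.49 g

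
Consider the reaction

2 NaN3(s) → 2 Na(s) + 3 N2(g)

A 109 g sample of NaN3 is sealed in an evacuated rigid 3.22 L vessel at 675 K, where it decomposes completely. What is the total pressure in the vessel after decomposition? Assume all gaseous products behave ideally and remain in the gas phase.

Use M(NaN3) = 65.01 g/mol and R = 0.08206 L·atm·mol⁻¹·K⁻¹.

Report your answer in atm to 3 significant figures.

n(NaN3) = 109 / 65.01 = 1.677 mol
n(gas produced) = (3/2) × 1.677 = 2.516 mol
P = nRT/V = 2.516 × 0.08206 × 675 / 3.22 = 43.28 atm

43.3 atm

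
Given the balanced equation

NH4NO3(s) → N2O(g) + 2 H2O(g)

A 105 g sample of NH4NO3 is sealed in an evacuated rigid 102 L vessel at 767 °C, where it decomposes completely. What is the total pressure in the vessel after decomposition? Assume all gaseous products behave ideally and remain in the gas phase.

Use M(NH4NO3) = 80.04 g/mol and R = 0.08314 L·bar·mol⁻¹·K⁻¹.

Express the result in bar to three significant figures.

n(NH4NO3) = 105 / 80.04 = 1.312 mol
n(gas produced) = (3/1) × 1.312 = 3.936 mol
P = nRT/V = 3.936 × 0.08314 × 1040.15 / 102 = 3.337 bar

3.34 bar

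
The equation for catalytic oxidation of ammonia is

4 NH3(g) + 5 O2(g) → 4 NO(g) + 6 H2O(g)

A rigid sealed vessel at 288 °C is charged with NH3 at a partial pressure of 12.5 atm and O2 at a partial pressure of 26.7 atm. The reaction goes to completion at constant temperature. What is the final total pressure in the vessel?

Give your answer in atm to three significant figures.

Because the vessel is rigid and T is held at 288 °C, work the stoichiometry in partial pressures (P_i = n_iRT/V).
P(O2) required for 12.5 atm of NH3 = (5/4) × 12.5 = 15.62 atm; available 26.7 atm, so NH3 is limiting.
P(O2) remaining = 26.7 − (5/4) × 12.5 = 11.07 atm
P(gaseous products) = (4+6)/4 × 12.5 = 31.25 atm
P_total at 288 °C = 11.07 + 31.25 = 42.32 atm

42.3 atm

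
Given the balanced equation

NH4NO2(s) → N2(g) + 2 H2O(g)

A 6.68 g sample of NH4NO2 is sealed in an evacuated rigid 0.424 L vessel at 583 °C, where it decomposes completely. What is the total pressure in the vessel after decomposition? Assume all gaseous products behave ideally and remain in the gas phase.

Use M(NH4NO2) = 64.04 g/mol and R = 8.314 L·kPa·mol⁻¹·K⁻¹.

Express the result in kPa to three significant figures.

5250 kPa

n(NH4NO2) = 6.68 / 64.04 = 0.1043 mol
n(gas produced) = (3/1) × 0.1043 = 0.3129 mol
P = nRT/V = 0.3129 × 8.314 × 856.15 / 0.424 = 5253 kPa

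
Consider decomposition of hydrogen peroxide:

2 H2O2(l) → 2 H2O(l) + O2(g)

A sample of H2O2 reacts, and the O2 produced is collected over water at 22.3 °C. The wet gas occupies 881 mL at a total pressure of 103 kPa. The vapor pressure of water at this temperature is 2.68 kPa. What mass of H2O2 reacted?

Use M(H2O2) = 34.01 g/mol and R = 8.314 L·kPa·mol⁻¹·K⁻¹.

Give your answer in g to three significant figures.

2.45 g

P(O2) = 103 − 2.68 = 100.3 kPa
n(O2) = PV/RT = (100.3 × 0.8810) / (8.314 × 295.45) = 0.03597 mol
n(H2O2) = (2/1) × 0.03597 = 0.07194 mol
m(H2O2) = 0.07194 × 34.01 = 2.447 g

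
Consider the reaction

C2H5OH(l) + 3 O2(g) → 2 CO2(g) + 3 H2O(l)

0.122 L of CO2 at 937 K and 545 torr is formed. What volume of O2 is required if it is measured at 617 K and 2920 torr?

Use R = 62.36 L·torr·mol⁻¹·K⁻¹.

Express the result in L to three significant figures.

0.0225 L

n(CO2) = PV/RT = (545 × 0.122) / (62.36 × 937) = 0.001138 mol
n(O2) = (3/2) × 0.001138 = 0.001707 mol
V = nRT/P = 0.001707 × 62.36 × 617 / 2920 = 0.02249 L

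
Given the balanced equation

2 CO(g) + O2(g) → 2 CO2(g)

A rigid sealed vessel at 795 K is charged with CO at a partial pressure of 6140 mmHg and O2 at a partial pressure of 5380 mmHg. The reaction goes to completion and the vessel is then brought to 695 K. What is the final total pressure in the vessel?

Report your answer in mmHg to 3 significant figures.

At constant V, partial pressures at 795 K are proportional to moles, so apply stoichiometry directly to pressures.
P(O2) required for 6140 mmHg of CO = (1/2) × 6140 = 3070 mmHg; available 5380 mmHg, so CO is limiting.
P(O2) remaining = 5380 − (1/2) × 6140 = 2310 mmHg
P(gaseous products) = (2)/2 × 6140 = 6140 mmHg
P_total at 795 K = 2310 + 6140 = 8450 mmHg
Scaling to 695 K: P = 8450 × 695/795 = 7387 mmHg

7390 mmHg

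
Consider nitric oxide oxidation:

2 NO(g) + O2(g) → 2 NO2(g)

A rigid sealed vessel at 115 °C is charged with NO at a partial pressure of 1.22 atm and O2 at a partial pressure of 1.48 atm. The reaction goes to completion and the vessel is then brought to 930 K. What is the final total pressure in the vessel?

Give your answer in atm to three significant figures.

5.01 atm

With V and T fixed, P_i ∝ n_i, so the mole ratios apply directly to partial pressures at 115 °C.
P(O2) required for 1.22 atm of NO = (1/2) × 1.22 = 0.6100 atm; available 1.48 atm, so NO is limiting.
P(O2) remaining = 1.48 − (1/2) × 1.22 = 0.8700 atm
P(gaseous products) = (2)/2 × 1.22 = 1.220 atm
P_total at 115 °C = 0.8700 + 1.220 = 2.090 atm
Scaling to 930 K: P = 2.090 × 930/388.15 = 5.008 atm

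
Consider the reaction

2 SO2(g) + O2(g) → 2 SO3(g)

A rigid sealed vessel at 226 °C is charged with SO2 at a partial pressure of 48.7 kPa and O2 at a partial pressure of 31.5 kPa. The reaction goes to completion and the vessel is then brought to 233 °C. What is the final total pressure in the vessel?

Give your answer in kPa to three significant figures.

56.6 kPa

At constant V, partial pressures at 226 °C are proportional to moles, so apply stoichiometry directly to pressures.
P(O2) required for 48.7 kPa of SO2 = (1/2) × 48.7 = 24.35 kPa; available 31.5 kPa, so SO2 is limiting.
P(O2) remaining = 31.5 − (1/2) × 48.7 = 7.150 kPa
P(gaseous products) = (2)/2 × 48.7 = 48.70 kPa
P_total at 226 °C = 7.150 + 48.70 = 55.85 kPa
Scaling to 233 °C: P = 55.85 × 506.15/499.15 = 56.63 kPa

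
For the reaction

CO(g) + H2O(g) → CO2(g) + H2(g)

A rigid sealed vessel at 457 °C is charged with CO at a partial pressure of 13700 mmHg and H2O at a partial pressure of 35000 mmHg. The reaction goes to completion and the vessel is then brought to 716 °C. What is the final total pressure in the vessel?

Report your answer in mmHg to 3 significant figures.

66000 mmHg

With V and T fixed, P_i ∝ n_i, so the mole ratios apply directly to partial pressures at 457 °C.
P(H2O) required for 13700 mmHg of CO = (1/1) × 13700 = 13700 mmHg; available 35000 mmHg, so CO is limiting.
P(H2O) remaining = 35000 − (1/1) × 13700 = 21300 mmHg
P(gaseous products) = (1+1)/1 × 13700 = 27400 mmHg
P_total at 457 °C = 21300 + 27400 = 48700 mmHg
Scaling to 716 °C: P = 48700 × 989.15/730.15 = 65970 mmHg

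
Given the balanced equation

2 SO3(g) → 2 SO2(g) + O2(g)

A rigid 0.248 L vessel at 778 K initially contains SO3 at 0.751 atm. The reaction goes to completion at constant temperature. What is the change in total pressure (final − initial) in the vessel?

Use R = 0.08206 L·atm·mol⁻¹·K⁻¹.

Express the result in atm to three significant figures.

Since T and V are fixed, P_final/P_initial = n_final/n_initial = 3/2.
P_final = (3/2) × 0.751 = 1.127 atm; ΔP = 1.127 − 0.751 = 0.3760 atm

0.376 atm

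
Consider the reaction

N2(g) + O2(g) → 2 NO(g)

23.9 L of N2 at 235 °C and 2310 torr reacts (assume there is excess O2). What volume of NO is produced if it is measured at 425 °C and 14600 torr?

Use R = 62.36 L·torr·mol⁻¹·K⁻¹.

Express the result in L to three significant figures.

10.4 L

n(N2) = PV/RT = (2310 × 23.9) / (62.36 × 508.15) = 1.742 mol
n(NO) = (2/1) × 1.742 = 3.484 mol
V = nRT/P = 3.484 × 62.36 × 698.15 / 14600 = 10.39 L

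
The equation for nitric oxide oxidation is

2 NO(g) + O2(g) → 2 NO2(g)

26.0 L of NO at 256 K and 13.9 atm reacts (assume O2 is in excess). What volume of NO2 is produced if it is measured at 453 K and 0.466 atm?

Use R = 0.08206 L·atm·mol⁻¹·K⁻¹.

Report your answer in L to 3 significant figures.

n(NO) = PV/RT = (13.9 × 26.0) / (0.08206 × 256) = 17.20 mol
n(NO2) = (2/2) × 17.20 = 17.20 mol
V = nRT/P = 17.20 × 0.08206 × 453 / 0.466 = 1372 L

1370 L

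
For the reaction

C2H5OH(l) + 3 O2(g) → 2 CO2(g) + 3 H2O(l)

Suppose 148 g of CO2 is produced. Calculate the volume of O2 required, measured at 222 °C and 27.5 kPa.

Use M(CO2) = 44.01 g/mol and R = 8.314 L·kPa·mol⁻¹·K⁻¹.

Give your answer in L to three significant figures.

n(CO2) = 148.0 / 44.01 = 3.363 mol
n(O2) = (3/2) × 3.363 = 5.045 mol
V = nRT/P = 5.045 × 8.314 × 495.15 / 27.5 = 755.2 L

755 L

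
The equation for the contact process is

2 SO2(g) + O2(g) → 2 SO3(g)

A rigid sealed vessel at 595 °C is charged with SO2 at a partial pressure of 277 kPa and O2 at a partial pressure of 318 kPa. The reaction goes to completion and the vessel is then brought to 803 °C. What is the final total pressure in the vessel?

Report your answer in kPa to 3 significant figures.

At constant V, partial pressures at 595 °C are proportional to moles, so apply stoichiometry directly to pressures.
P(O2) required for 277 kPa of SO2 = (1/2) × 277 = 138.5 kPa; available 318 kPa, so SO2 is limiting.
P(O2) remaining = 318 − (1/2) × 277 = 179.5 kPa
P(gaseous products) = (2)/2 × 277 = 277.0 kPa
P_total at 595 °C = 179.5 + 277.0 = 456.5 kPa
Scaling to 803 °C: P = 456.5 × 1076.15/868.15 = 565.9 kPa

566 kPa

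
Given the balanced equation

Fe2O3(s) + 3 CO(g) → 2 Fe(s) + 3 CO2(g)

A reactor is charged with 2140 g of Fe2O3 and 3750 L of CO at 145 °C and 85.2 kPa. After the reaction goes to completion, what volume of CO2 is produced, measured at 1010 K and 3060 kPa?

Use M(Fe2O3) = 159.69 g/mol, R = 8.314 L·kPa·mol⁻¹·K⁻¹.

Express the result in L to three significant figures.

110 L

n(Fe2O3) = 2140 / 159.69 = 13.40 mol
n(CO) = PV/RT = (85.2 × 3750) / (8.314 × 418.15) = 91.90 mol
For 13.40 mol Fe2O3, stoichiometry requires (3/1) × 13.40 = 40.20 mol CO; 91.90 mol is available, so Fe2O3 is limiting.
n(CO2) = (3/1) × 13.40 = 40.20 mol
V(CO2) = nRT/P = 40.20 × 8.314 × 1010 / 3060 = 110.3 L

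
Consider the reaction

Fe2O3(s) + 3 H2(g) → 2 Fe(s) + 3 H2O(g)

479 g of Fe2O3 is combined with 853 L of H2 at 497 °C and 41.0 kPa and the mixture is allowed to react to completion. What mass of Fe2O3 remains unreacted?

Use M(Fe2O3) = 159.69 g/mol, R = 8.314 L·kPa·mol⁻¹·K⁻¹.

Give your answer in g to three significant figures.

n(Fe2O3) = 479 / 159.69 = 3.000 mol
n(H2) = PV/RT = (41.0 × 853) / (8.314 × 770.15) = 5.462 mol
For 3.000 mol Fe2O3, stoichiometry requires (3/1) × 3.000 = 9.000 mol H2; 5.462 mol is available, so H2 is limiting.
n(Fe2O3) consumed = (1/3) × 5.462 = 1.821 mol; remaining = 3.000 − 1.821 = 1.179 mol
m(Fe2O3) = 1.179 × 159.69 = 188.3 g

188 g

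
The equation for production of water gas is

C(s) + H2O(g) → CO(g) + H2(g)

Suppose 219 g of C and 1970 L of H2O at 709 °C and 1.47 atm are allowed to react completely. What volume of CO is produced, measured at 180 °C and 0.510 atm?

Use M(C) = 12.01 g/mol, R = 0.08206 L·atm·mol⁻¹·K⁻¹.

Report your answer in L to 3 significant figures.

n(C) = 219 / 12.01 = 18.23 mol
n(H2O) = PV/RT = (1.47 × 1970) / (0.08206 × 982.15) = 35.93 mol
For 18.23 mol C, stoichiometry requires (1/1) × 18.23 = 18.23 mol H2O; 35.93 mol is available, so C is limiting.
n(CO) = (1/1) × 18.23 = 18.23 mol
V(CO) = nRT/P = 18.23 × 0.08206 × 453.15 / 0.510 = 1329 L

1330 L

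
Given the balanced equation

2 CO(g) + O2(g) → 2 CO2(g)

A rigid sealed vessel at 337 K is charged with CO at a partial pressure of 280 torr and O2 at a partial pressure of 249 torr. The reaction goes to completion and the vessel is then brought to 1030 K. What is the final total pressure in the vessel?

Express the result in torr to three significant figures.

With V and T fixed, P_i ∝ n_i, so the mole ratios apply directly to partial pressures at 337 K.
P(O2) required for 280 torr of CO = (1/2) × 280 = 140.0 torr; available 249 torr, so CO is limiting.
P(O2) remaining = 249 − (1/2) × 280 = 109.0 torr
P(gaseous products) = (2)/2 × 280 = 280.0 torr
P_total at 337 K = 109.0 + 280.0 = 389.0 torr
Scaling to 1030 K: P = 389.0 × 1030/337 = 1189 torr

1190 torr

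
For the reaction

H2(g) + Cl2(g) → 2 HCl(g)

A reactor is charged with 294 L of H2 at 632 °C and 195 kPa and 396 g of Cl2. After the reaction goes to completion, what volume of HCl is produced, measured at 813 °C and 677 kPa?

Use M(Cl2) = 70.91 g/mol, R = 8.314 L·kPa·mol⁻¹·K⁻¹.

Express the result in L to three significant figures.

149 L

n(H2) = PV/RT = (195 × 294) / (8.314 × 905.15) = 7.618 mol
n(Cl2) = 396 / 70.91 = 5.585 mol
For 7.618 mol H2, stoichiometry requires (1/1) × 7.618 = 7.618 mol Cl2; 5.585 mol is available, so Cl2 is limiting.
n(HCl) = (2/1) × 5.585 = 11.17 mol
V(HCl) = nRT/P = 11.17 × 8.314 × 1086.15 / 677 = 149.0 L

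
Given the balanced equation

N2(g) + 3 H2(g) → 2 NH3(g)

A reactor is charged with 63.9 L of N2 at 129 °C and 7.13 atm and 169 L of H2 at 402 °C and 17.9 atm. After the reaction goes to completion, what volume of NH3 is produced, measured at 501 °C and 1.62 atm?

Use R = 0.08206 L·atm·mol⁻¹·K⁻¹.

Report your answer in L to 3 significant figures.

1080 L

n(N2) = PV/RT = (7.13 × 63.9) / (0.08206 × 402.15) = 13.81 mol
n(H2) = PV/RT = (17.9 × 169) / (0.08206 × 675.15) = 54.60 mol
For 13.81 mol N2, stoichiometry requires (3/1) × 13.81 = 41.43 mol H2; 54.60 mol is available, so N2 is limiting.
n(NH3) = (2/1) × 13.81 = 27.62 mol
V(NH3) = nRT/P = 27.62 × 0.08206 × 774.15 / 1.62 = 1083 L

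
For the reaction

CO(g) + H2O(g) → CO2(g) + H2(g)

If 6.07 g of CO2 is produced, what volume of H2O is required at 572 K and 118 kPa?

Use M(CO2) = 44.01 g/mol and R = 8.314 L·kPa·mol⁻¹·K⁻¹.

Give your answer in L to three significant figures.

5.56 L

n(CO2) = 6.070 / 44.01 = 0.1379 mol
n(H2O) = (1/1) × 0.1379 = 0.1379 mol
V = nRT/P = 0.1379 × 8.314 × 572 / 118 = 5.558 L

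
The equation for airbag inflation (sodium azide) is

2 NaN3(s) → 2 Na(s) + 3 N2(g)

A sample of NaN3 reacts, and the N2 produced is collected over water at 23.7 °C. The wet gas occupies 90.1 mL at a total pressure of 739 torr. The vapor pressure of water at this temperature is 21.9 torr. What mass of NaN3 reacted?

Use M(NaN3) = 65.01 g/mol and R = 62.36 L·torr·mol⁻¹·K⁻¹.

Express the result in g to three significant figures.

0.151 g

P(N2) = 739 − 21.9 = 717.1 torr
n(N2) = PV/RT = (717.1 × 0.09010) / (62.36 × 296.85) = 0.003490 mol
n(NaN3) = (2/3) × 0.003490 = 0.002327 mol
m(NaN3) = 0.002327 × 65.01 = 0.1513 g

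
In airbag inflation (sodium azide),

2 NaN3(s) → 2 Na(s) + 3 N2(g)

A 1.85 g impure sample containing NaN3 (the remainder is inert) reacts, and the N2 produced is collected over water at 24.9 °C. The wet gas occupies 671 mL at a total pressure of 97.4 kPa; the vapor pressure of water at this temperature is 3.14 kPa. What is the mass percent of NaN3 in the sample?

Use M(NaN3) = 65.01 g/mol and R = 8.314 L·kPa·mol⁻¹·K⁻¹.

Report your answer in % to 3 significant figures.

P(N2) = 97.4 − 3.14 = 94.26 kPa
n(N2) = PV/RT = (94.26 × 0.6710) / (8.314 × 298.05) = 0.02552 mol
n(NaN3) = (2/3) × 0.02552 = 0.01701 mol
m(NaN3) = 0.01701 × 65.01 = 1.106 g
%NaN3 = 1.106 / 1.85 × 100 = 59.78%

59.8 %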